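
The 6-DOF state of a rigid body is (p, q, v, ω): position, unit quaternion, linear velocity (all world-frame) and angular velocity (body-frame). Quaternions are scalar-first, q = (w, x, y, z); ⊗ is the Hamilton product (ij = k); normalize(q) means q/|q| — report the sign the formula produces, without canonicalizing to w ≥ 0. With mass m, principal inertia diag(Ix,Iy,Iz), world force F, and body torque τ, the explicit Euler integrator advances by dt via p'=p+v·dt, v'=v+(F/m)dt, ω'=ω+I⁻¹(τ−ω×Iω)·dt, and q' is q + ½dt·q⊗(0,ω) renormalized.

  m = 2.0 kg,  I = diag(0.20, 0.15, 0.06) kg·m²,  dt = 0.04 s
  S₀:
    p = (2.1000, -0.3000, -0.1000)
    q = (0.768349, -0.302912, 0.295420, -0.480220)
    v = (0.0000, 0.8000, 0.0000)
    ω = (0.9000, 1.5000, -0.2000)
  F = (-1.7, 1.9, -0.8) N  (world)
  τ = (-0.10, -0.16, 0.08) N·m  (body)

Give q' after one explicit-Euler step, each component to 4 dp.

2q̇ = q⊗(0,ω) = (-0.2665532, 1.3527601, 0.6597431, -0.8739158)
q + ½dt·q⊗(0,ω), renormalized = (0.7625, -0.2757, 0.3084, -0.4974)

q' = (0.7625, -0.2757, 0.3084, -0.4974)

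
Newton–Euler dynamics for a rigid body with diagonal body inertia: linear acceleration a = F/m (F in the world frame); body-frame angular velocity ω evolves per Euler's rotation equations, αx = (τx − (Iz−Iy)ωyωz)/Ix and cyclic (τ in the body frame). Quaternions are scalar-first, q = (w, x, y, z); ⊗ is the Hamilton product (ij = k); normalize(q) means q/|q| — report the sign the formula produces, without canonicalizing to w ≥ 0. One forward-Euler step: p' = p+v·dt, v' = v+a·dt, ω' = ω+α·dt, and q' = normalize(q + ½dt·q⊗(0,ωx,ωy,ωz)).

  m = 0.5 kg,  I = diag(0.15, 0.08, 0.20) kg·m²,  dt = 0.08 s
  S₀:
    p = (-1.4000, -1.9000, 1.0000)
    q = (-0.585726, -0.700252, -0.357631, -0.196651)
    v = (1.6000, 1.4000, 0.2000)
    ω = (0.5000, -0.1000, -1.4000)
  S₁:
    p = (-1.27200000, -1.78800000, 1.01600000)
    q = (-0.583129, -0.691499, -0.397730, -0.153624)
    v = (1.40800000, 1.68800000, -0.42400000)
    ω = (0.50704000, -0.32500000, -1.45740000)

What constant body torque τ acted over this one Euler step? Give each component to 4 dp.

Δω = ω₁−ω₀ = (0.00704000, -0.22500000, -0.05740000)
gyro term ω₀×Iω₀ = (0.0168, 0.0350, 0.0035)
I·α + gyro = (0.0300, -0.1900, -0.1400)

τ = (0.0300, -0.1900, -0.1400)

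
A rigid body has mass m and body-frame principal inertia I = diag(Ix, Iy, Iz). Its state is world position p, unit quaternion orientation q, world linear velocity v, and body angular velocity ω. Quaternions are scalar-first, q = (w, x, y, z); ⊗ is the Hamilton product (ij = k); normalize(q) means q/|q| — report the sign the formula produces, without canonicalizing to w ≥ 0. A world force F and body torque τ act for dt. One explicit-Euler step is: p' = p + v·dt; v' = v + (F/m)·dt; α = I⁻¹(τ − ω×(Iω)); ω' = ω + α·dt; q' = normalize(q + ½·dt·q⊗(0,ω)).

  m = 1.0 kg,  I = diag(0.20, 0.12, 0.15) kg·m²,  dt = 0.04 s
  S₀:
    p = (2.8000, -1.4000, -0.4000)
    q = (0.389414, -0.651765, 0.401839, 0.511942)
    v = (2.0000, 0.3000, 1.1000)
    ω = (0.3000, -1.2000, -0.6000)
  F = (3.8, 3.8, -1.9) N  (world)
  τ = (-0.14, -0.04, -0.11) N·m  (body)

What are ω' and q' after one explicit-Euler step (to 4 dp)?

ω' = (0.2677, -1.2103, -0.6370)
q' = (0.4090, -0.6417, 0.3876, 0.5203)

ω×(Iω) gyroscopic = (0.0216, -0.0090, 0.0288)
angular accel α = (-0.8080, -0.2583, -0.9253)
ω' = ω + α·dt = (0.2677, -1.2103, -0.6370)
2q̇ = q⊗(0,ω) = (0.9849015, 0.4900512, -0.7047732, 0.4279179)
q' = normalize(q + ½dt·q⊗(0,ω)) = (0.4090, -0.6417, 0.3876, 0.5203)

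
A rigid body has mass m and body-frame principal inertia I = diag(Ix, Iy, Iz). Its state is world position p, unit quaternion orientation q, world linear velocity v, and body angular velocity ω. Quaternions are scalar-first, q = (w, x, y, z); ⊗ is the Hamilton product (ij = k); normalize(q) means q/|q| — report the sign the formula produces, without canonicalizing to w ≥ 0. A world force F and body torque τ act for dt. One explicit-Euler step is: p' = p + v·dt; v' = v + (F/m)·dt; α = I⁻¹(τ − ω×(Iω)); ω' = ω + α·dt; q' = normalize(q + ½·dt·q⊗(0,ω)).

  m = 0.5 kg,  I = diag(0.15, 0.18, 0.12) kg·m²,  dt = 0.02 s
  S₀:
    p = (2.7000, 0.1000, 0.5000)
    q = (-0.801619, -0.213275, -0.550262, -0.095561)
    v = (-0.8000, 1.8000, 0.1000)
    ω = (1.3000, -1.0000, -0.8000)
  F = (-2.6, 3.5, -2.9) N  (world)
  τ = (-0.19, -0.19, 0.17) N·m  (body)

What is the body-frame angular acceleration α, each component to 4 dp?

α = (-0.9467, -0.8822, 1.7417)

precession coupling ω×(Iω) = (-0.0480, -0.0312, -0.0390)
α = I⁻¹(τ − ω×Iω) = (-0.9467, -0.8822, 1.7417)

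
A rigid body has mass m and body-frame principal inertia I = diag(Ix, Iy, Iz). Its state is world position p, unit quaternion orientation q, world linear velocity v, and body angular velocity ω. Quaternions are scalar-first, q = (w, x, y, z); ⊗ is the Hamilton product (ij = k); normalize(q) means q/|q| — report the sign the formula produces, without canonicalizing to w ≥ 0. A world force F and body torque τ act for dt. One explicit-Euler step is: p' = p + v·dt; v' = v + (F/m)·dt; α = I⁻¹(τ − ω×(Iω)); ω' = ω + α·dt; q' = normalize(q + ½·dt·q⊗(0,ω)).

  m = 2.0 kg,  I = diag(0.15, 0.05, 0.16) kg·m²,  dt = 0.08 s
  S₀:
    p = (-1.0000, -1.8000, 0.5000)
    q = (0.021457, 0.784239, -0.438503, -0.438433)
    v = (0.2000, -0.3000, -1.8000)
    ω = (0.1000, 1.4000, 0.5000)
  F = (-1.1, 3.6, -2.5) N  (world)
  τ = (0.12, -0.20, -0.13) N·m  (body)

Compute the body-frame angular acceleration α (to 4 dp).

ω×(Iω) gyroscopic = (0.0770, -0.0005, -0.0140)
α = I⁻¹(τ − ω×Iω) = (0.2867, -3.9900, -0.7250)

α = (0.2867, -3.9900, -0.7250)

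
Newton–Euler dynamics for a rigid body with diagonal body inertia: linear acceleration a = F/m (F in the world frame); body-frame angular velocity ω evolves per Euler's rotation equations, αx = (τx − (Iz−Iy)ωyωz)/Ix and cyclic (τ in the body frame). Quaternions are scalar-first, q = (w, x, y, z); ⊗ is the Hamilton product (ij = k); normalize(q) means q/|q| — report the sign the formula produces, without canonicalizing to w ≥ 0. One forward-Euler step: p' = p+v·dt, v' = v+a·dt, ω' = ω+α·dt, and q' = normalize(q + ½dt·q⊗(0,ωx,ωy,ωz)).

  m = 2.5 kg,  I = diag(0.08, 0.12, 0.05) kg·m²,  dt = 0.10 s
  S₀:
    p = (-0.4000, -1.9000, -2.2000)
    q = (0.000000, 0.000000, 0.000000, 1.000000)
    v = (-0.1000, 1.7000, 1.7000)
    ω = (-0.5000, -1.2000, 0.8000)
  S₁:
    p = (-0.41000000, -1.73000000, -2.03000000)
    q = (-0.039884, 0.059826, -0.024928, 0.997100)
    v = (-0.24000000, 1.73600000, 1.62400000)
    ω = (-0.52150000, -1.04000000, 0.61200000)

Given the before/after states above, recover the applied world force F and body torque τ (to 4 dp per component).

rate change Δω = (-0.02150000, 0.16000000, -0.18800000)
precession coupling = (0.0672, -0.0120, 0.0240)
applied torque τ = (0.0500, 0.1800, -0.0700)
v₁ − v₀ = (-0.14000000, 0.03600000, -0.07600000)
F = m·Δv/dt = (-3.5000, 0.9000, -1.9000)

F = (-3.5000, 0.9000, -1.9000)
τ = (0.0500, 0.1800, -0.0700)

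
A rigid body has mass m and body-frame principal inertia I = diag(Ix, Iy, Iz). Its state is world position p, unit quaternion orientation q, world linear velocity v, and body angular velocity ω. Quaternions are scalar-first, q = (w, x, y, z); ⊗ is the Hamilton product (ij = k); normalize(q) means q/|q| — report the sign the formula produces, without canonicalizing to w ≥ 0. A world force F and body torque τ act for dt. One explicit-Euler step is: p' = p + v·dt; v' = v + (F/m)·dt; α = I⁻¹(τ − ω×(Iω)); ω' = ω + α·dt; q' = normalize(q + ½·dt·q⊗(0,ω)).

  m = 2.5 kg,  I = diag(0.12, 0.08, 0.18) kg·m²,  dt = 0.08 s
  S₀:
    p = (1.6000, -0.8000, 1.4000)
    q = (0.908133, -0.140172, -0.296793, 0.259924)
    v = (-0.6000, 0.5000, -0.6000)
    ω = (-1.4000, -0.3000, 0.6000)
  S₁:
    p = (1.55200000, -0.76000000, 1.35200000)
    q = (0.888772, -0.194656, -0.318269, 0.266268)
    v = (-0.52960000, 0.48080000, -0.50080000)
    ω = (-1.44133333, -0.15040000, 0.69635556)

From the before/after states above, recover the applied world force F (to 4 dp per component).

v₁ − v₀ = (0.07040000, -0.01920000, 0.09920000)
applied force F = (2.2000, -0.6000, 3.1000)

F = (2.2000, -0.6000, 3.1000)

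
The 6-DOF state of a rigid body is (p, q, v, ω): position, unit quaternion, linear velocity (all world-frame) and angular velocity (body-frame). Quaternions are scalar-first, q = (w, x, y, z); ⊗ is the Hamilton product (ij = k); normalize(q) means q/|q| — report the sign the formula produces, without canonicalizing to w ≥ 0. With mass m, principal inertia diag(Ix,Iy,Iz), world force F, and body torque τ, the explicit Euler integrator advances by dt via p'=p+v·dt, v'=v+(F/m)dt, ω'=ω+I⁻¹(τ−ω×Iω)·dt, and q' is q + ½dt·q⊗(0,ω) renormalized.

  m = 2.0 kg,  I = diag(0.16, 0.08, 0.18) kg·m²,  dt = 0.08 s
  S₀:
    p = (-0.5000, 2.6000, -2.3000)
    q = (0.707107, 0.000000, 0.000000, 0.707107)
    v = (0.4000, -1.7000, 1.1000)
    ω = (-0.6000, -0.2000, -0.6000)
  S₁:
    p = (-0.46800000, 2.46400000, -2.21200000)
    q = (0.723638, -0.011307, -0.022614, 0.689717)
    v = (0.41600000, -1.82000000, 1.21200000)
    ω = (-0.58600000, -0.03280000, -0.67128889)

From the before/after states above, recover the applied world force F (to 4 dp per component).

F = (0.4000, -3.0000, 2.8000)

Δv = v₁−v₀ = (0.01600000, -0.12000000, 0.11200000)
F = m·Δv/dt = (0.4000, -3.0000, 2.8000)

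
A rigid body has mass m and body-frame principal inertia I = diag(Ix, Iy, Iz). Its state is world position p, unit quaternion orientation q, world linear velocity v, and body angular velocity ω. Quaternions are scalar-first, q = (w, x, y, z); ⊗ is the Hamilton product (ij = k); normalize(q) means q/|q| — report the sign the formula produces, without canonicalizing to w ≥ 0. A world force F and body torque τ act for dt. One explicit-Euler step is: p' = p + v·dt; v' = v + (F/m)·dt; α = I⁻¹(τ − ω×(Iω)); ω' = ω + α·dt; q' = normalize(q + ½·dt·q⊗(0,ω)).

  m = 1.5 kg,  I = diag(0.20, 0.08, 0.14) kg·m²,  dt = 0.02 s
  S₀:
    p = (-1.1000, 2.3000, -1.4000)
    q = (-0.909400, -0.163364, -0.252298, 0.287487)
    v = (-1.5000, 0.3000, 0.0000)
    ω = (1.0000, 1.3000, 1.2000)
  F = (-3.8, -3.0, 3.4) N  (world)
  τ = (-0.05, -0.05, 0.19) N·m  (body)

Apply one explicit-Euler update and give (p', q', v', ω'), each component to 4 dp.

p' = (-1.1300, 2.3060, -1.4000)
q' = (-0.9077, -0.1792, -0.2592, 0.2769)
v' = (-1.5507, 0.2600, 0.0453)
ω' = (0.9856, 1.2695, 1.2494)

a = (-2.5333, -2.0000, 2.2667)
p + v·dt = (-1.1300, 2.3060, -1.4000)
v' = v + a·dt = (-1.5507, 0.2600, 0.0453)
precession coupling ω×(Iω) = (0.0936, 0.0720, -0.1560)
angular accel α = (-0.7180, -1.5250, 2.4714)
ω + α·dt = (0.9856, 1.2695, 1.2494)
2q̇ = q⊗(0,ω) = (0.1463670, -1.5858907, -0.6986962, -1.0513552)
q + ½dt·q⊗(0,ω), renormalized = (-0.9077, -0.1792, -0.2592, 0.2769)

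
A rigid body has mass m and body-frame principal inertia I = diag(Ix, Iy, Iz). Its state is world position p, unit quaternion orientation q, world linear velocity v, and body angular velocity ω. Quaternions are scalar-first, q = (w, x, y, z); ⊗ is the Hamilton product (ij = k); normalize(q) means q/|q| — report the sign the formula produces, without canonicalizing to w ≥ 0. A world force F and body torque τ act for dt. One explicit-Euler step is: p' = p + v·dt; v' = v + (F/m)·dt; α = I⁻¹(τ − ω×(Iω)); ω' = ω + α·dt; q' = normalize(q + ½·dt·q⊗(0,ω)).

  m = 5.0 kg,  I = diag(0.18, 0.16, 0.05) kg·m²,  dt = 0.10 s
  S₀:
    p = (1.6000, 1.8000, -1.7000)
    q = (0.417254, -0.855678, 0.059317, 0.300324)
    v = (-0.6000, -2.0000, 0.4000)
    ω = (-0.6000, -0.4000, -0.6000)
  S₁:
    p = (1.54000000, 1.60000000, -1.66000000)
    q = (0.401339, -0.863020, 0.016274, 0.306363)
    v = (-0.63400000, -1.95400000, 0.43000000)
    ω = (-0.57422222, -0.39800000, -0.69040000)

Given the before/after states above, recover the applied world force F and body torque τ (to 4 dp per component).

ω₁ − ω₀ = (0.02577778, 0.00200000, -0.09040000)
precession coupling = (-0.0264, 0.0468, -0.0048)
I·α + gyro = (0.0200, 0.0500, -0.0500)
v₁ − v₀ = (-0.03400000, 0.04600000, 0.03000000)
applied force F = (-1.7000, 2.3000, 1.5000)

F = (-1.7000, 2.3000, 1.5000)
τ = (0.0200, 0.0500, -0.0500)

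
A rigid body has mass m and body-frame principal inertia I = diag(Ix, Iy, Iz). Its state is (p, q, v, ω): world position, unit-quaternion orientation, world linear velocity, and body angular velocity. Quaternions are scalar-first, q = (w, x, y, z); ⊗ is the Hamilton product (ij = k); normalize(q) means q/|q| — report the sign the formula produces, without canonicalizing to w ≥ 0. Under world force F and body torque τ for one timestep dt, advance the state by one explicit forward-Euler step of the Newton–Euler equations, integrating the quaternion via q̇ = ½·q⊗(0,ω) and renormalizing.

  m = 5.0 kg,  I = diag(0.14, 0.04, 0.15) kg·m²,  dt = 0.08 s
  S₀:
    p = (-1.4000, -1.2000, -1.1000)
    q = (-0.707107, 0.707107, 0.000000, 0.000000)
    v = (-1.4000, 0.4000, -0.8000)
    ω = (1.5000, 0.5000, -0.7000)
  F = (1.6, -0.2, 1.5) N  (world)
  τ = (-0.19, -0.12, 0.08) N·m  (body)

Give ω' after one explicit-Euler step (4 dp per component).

ω' = (1.4134, 0.2390, -0.6173)

ω×(Iω) gyroscopic = (-0.0385, 0.0105, -0.0750)
angular accel α = (-1.0821, -3.2625, 1.0333)
new body rate ω' = (1.4134, 0.2390, -0.6173)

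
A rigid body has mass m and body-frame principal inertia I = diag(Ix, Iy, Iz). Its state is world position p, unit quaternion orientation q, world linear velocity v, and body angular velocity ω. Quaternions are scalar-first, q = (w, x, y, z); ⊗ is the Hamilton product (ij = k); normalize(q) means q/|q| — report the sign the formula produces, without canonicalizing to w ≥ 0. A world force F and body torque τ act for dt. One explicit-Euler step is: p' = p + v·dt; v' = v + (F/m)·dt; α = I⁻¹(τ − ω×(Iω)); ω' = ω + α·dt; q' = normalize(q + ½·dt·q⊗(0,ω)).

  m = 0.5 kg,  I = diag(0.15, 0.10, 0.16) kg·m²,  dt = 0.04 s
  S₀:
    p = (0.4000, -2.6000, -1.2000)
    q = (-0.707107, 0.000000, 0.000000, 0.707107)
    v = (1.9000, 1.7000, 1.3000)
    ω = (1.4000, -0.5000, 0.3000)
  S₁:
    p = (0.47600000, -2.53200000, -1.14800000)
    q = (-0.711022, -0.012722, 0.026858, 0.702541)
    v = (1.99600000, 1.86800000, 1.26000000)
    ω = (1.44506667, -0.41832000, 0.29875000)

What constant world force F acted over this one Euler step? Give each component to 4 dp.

v₁ − v₀ = (0.09600000, 0.16800000, -0.04000000)
applied force F = (1.2000, 2.1000, -0.5000)

F = (1.2000, 2.1000, -0.5000)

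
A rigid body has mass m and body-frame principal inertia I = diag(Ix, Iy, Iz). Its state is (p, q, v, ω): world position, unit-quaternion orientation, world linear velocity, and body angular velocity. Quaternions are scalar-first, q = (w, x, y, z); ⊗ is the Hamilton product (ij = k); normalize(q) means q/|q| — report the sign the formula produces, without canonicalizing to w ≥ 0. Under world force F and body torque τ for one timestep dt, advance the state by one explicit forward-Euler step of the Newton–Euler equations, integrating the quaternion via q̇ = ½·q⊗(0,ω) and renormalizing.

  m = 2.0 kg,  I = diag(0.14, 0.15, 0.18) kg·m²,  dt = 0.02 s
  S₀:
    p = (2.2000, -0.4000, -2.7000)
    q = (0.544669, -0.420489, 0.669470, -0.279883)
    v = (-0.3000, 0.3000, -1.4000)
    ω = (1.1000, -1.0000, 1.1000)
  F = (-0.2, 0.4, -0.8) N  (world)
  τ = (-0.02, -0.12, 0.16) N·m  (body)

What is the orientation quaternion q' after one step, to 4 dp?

Hamilton product q⊗(0,ω) = (1.4398792, 1.0556699, -0.3900024, 0.2832079)
updated quaternion q' = (0.5590, -0.4099, 0.6655, -0.2770)

q' = (0.5590, -0.4099, 0.6655, -0.2770)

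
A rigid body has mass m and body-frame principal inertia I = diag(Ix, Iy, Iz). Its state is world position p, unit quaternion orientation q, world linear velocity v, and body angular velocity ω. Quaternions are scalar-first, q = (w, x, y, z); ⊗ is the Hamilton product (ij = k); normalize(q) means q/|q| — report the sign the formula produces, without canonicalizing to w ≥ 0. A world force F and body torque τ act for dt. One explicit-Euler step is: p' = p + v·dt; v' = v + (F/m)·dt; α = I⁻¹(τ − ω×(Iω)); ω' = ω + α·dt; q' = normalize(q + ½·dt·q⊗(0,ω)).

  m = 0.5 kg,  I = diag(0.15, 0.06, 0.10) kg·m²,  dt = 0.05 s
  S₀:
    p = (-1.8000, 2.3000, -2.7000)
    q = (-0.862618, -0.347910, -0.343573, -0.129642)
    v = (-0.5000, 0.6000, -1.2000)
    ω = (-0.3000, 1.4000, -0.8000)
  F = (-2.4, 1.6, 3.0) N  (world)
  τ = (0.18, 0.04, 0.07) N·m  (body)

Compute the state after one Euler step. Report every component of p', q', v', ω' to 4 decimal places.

p' = (-1.8250, 2.3300, -2.7600)
q' = (-0.8551, -0.3298, -0.3794, -0.1270)
v' = (-0.7400, 0.7600, -0.9000)
ω' = (-0.2251, 1.4233, -0.7839)

angular accel α = (1.4987, 0.4667, 0.3220)
ω + α·dt = (-0.2251, 1.4233, -0.7839)
q⊗(0,ω) = (0.2729156, 0.7151426, -1.4471006, 0.0999485)
updated quaternion q' = (-0.8551, -0.3298, -0.3794, -0.1270)
p' = p + v·dt = (-1.8250, 2.3300, -2.7600)
new velocity v' = (-0.7400, 0.7600, -0.9000)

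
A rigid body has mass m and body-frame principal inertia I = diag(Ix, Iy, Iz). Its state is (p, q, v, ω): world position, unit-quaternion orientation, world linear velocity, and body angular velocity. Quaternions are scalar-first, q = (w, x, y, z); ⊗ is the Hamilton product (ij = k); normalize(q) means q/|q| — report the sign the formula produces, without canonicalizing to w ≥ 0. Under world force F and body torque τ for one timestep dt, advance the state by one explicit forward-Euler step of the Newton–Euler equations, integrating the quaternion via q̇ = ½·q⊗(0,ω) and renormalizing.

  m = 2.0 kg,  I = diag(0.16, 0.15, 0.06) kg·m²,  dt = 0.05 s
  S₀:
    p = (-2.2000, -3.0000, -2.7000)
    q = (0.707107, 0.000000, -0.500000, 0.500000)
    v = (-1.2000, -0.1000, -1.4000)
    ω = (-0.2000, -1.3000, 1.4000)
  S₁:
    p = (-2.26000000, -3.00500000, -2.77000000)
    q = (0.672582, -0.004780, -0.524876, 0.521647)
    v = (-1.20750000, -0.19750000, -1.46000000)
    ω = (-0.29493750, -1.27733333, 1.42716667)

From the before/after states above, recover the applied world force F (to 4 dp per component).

velocity change Δv = (-0.00750000, -0.09750000, -0.06000000)
m·(v₁−v₀)/dt = (-0.3000, -3.9000, -2.4000)

F = (-0.3000, -3.9000, -2.4000)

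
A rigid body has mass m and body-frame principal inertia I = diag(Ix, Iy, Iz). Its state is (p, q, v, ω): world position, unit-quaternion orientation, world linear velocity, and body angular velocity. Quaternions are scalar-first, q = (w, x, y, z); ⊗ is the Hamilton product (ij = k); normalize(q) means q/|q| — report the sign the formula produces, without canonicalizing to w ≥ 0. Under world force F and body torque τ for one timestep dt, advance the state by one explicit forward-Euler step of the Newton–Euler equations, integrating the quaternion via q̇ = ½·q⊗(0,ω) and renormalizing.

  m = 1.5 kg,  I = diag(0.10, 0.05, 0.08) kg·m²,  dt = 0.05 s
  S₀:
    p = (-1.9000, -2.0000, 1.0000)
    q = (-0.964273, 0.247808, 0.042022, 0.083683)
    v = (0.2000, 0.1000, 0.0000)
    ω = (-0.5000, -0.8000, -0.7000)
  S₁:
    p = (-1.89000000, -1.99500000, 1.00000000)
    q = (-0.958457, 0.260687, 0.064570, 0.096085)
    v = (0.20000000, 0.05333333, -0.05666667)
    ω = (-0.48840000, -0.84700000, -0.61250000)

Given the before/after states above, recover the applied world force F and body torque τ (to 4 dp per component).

F = (0.0000, -1.4000, -1.7000)
τ = (0.0400, -0.0400, 0.1200)

v₁ − v₀ = (0.00000000, -0.04666667, -0.05666667)
m·(v₁−v₀)/dt = (0.0000, -1.4000, -1.7000)
ω₁ − ω₀ = (0.01160000, -0.04700000, 0.08750000)
τ = I·(Δω/dt) + ω₀×(Iω₀) = (0.0400, -0.0400, 0.1200)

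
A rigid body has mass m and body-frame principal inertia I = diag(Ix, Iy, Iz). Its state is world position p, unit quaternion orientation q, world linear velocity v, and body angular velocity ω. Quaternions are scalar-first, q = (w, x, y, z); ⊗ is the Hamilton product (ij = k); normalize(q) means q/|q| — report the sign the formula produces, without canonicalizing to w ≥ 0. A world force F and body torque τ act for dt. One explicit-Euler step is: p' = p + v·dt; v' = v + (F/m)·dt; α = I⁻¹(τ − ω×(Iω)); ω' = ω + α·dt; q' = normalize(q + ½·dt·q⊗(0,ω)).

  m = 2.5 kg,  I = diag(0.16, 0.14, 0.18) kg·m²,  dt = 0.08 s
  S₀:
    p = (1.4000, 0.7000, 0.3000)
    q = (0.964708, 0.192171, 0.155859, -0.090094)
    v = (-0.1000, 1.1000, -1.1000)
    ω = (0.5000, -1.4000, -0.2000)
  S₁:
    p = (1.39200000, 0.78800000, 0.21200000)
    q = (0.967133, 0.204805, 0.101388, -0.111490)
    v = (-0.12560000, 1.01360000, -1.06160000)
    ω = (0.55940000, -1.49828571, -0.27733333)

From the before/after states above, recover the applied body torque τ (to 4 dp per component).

τ = (0.1300, -0.1700, -0.1600)

ω₁ − ω₀ = (0.05940000, -0.09828571, -0.07733333)
I·α + gyro = (0.1300, -0.1700, -0.1600)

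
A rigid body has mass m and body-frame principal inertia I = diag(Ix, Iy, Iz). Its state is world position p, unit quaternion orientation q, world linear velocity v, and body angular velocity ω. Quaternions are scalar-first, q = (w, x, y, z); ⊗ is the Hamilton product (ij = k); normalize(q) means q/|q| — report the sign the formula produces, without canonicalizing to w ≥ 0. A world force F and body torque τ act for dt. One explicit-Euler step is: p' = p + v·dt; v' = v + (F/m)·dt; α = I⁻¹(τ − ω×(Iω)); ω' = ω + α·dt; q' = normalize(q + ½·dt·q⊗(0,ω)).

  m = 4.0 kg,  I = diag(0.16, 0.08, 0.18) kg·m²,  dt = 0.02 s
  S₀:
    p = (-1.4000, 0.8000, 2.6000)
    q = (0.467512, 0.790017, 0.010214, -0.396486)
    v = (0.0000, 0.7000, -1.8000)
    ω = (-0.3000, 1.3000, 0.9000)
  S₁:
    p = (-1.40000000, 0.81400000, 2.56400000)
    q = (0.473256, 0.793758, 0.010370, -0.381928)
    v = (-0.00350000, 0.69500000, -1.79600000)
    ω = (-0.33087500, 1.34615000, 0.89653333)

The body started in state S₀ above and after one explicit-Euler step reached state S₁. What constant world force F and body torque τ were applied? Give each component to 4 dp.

v₁ − v₀ = (-0.00350000, -0.00500000, 0.00400000)
applied force F = (-0.7000, -1.0000, 0.8000)
Δω = ω₁−ω₀ = (-0.03087500, 0.04615000, -0.00346667)
ω₀×(Iω₀) = (0.1170, 0.0054, 0.0312)
applied torque τ = (-0.1300, 0.1900, 0.0000)

F = (-0.7000, -1.0000, 0.8000)
τ = (-0.1300, 0.1900, 0.0000)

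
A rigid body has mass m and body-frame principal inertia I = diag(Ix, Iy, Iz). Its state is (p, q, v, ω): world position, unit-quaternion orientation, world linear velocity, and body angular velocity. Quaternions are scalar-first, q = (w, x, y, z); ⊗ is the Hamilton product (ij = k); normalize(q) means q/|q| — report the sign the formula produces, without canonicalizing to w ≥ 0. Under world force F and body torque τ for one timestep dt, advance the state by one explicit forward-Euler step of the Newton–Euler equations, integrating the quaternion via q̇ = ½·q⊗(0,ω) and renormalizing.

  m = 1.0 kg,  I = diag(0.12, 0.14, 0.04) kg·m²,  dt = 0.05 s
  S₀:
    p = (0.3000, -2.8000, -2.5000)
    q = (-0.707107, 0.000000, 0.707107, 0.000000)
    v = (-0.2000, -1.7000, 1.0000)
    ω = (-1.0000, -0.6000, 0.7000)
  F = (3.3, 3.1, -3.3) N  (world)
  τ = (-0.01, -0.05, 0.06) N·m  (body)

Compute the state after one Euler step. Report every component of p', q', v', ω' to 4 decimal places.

p' = (0.2900, -2.8850, -2.4500)
q' = (-0.6961, 0.0300, 0.7173, 0.0053)
v' = (-0.0350, -1.5450, 0.8350)
ω' = (-1.0217, -0.5979, 0.7600)

p' = p + v·dt = (0.2900, -2.8850, -2.4500)
v' = v + a·dt = (-0.0350, -1.5450, 0.8350)
precession coupling ω×(Iω) = (0.0420, -0.0560, 0.0120)
α = I⁻¹(τ − ω×Iω) = (-0.4333, 0.0429, 1.2000)
ω + α·dt = (-1.0217, -0.5979, 0.7600)
q⊗(0,ω) = (0.4242642, 1.2020819, 0.4242642, 0.2121321)
q' = normalize(q + ½dt·q⊗(0,ω)) = (-0.6961, 0.0300, 0.7173, 0.0053)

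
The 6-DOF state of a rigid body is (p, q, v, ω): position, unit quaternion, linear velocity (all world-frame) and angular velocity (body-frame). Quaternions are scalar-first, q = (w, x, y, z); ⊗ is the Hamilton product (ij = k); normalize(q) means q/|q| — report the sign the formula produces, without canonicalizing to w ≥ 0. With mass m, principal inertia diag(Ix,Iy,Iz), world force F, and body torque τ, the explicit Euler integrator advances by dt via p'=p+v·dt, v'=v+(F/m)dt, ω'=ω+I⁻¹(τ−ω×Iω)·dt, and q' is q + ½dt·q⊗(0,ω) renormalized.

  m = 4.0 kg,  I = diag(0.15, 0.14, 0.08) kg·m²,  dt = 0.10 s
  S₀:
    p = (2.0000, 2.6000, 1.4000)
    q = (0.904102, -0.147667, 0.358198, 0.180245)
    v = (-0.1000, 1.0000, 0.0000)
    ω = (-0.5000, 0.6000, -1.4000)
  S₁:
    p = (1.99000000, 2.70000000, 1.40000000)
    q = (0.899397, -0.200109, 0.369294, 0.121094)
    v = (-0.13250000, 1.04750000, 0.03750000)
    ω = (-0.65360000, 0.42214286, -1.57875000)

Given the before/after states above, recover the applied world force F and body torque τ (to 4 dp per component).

F = (-1.3000, 1.9000, 1.5000)
τ = (-0.1800, -0.2000, -0.1400)

ω₁ − ω₀ = (-0.15360000, -0.17785714, -0.17875000)
I·α + gyro = (-0.1800, -0.2000, -0.1400)
Δv = v₁−v₀ = (-0.03250000, 0.04750000, 0.03750000)
m·(v₁−v₀)/dt = (-1.3000, 1.9000, 1.5000)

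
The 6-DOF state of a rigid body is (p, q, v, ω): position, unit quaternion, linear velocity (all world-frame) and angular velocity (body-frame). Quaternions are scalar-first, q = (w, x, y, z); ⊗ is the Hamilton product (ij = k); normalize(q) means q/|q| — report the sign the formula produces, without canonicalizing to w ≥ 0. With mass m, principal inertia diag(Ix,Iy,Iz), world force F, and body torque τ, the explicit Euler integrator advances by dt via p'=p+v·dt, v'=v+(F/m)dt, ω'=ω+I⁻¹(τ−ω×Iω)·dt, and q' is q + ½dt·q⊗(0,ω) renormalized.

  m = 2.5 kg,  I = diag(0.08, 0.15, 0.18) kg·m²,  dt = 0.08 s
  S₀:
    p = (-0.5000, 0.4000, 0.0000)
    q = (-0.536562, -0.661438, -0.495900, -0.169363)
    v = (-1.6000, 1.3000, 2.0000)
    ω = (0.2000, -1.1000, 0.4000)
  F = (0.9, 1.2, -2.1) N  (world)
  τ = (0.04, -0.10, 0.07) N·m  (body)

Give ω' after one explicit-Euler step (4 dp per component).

ω×(Iω) gyroscopic = (-0.0132, -0.0080, -0.0154)
α = I⁻¹(τ − ω×Iω) = (0.6650, -0.6133, 0.4744)
ω' = ω + α·dt = (0.2532, -1.1491, 0.4380)

ω' = (0.2532, -1.1491, 0.4380)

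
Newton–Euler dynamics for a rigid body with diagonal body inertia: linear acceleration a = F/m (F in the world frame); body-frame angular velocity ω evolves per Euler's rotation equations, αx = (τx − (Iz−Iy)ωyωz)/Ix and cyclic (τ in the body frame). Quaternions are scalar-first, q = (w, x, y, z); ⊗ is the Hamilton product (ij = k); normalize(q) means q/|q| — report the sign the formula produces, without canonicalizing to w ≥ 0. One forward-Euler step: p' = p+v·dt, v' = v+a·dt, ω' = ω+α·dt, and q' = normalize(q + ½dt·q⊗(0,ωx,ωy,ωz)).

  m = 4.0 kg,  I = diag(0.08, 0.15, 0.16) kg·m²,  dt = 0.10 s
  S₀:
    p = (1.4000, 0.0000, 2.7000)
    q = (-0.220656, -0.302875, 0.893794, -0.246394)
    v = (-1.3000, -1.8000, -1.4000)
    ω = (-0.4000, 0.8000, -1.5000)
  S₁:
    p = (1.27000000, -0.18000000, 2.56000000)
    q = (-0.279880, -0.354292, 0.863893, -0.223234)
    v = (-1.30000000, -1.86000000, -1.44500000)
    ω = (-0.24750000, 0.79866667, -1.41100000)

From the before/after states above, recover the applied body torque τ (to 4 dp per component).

rate change Δω = (0.15250000, -0.00133333, 0.08900000)
ω₀×(Iω₀) = (-0.0120, -0.0480, -0.0224)
applied torque τ = (0.1100, -0.0500, 0.1200)

τ = (0.1100, -0.0500, 0.1200)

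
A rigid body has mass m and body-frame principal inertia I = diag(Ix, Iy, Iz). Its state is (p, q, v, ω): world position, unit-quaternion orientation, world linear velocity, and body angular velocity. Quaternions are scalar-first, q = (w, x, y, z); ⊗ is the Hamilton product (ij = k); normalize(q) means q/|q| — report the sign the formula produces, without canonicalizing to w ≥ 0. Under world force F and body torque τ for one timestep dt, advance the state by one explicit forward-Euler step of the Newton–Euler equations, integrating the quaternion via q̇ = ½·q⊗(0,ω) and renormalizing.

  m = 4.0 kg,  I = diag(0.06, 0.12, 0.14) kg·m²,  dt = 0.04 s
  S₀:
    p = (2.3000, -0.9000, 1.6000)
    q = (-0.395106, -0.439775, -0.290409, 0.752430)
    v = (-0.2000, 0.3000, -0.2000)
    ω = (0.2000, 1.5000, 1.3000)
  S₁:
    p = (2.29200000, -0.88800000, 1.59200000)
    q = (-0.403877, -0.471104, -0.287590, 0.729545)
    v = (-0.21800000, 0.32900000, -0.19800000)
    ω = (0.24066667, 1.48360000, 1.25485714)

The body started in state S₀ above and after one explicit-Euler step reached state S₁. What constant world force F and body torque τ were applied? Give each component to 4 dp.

F = (-1.8000, 2.9000, 0.2000)
τ = (0.1000, -0.0700, -0.1400)

Δv = v₁−v₀ = (-0.01800000, 0.02900000, 0.00200000)
applied force F = (-1.8000, 2.9000, 0.2000)
ω₁ − ω₀ = (0.04066667, -0.01640000, -0.04514286)
precession coupling = (0.0390, -0.0208, 0.0180)
τ = I·(Δω/dt) + ω₀×(Iω₀) = (0.1000, -0.0700, -0.1400)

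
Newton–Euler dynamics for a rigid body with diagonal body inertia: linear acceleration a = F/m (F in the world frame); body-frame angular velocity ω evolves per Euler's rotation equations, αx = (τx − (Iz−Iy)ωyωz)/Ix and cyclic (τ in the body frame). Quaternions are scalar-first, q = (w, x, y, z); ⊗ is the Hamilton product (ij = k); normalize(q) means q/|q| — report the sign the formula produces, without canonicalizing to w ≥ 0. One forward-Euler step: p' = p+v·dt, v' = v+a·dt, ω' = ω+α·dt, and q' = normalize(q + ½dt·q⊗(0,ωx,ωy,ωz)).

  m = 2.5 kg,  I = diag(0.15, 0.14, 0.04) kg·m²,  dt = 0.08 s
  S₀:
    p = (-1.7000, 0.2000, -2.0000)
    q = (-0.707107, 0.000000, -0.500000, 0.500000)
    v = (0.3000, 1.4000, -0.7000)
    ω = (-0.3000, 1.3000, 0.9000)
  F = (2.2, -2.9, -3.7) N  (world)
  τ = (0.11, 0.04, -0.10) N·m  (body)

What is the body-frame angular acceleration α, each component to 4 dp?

gyro term ω×Iω = (-0.1170, -0.0297, 0.0039)
(τ − ω×Iω)/I = (1.5133, 0.4979, -2.5975)

α = (1.5133, 0.4979, -2.5975)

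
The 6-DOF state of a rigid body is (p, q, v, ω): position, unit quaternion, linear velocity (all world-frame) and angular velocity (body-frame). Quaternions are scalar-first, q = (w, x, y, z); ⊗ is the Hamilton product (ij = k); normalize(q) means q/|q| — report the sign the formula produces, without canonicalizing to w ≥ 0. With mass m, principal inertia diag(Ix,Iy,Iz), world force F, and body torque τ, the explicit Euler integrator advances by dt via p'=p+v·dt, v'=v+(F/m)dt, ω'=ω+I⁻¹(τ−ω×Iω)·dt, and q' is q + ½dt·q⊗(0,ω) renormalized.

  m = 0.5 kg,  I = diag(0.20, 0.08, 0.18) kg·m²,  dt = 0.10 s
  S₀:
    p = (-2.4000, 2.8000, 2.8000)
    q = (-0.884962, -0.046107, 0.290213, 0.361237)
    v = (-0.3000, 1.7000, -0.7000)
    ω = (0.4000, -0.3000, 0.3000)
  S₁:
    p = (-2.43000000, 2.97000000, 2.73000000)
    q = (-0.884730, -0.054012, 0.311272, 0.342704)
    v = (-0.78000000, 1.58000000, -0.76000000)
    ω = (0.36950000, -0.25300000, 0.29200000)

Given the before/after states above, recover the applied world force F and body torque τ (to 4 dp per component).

rate change Δω = (-0.03050000, 0.04700000, -0.00800000)
I·α + gyro = (-0.0700, 0.0400, 0.0000)
velocity change Δv = (-0.48000000, -0.12000000, -0.06000000)
m·(v₁−v₀)/dt = (-2.4000, -0.6000, -0.3000)

F = (-2.4000, -0.6000, -0.3000)
τ = (-0.0700, 0.0400, 0.0000)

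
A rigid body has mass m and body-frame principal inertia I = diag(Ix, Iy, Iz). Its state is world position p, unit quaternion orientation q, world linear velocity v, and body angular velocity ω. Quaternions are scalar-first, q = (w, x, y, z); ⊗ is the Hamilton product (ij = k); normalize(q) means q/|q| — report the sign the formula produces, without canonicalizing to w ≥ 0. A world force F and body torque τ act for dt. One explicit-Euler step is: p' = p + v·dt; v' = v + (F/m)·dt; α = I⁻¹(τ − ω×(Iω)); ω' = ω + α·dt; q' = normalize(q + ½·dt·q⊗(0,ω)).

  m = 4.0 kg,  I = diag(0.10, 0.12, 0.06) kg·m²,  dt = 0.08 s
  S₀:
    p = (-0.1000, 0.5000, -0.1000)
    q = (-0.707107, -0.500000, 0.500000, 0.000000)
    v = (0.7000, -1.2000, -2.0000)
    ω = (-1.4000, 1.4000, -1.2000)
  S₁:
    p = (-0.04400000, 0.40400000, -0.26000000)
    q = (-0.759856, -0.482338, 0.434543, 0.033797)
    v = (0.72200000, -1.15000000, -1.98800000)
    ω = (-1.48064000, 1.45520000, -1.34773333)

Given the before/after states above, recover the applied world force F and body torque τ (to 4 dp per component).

Δω = ω₁−ω₀ = (-0.08064000, 0.05520000, -0.14773333)
precession coupling = (0.1008, 0.0672, -0.0392)
τ = I·(Δω/dt) + ω₀×(Iω₀) = (0.0000, 0.1500, -0.1500)
velocity change Δv = (0.02200000, 0.05000000, 0.01200000)
m·(v₁−v₀)/dt = (1.1000, 2.5000, 0.6000)

F = (1.1000, 2.5000, 0.6000)
τ = (0.0000, 0.1500, -0.1500)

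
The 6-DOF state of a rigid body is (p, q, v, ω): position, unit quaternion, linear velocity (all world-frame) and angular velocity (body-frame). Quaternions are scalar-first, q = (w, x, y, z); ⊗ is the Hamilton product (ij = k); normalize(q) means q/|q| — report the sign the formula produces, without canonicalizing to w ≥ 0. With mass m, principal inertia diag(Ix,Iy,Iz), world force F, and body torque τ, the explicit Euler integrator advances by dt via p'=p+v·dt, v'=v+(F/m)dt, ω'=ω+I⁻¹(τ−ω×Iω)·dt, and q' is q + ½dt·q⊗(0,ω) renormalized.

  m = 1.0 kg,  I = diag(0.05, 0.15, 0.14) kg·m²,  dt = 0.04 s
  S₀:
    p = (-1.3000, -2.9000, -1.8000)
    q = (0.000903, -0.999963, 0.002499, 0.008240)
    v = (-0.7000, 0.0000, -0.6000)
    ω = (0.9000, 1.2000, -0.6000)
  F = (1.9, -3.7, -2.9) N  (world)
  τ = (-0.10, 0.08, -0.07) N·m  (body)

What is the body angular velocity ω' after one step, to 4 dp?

angular accel α = (-2.1440, 0.2093, -1.2714)
ω' = ω + α·dt = (0.8142, 1.2084, -0.6509)

ω' = (0.8142, 1.2084, -0.6509)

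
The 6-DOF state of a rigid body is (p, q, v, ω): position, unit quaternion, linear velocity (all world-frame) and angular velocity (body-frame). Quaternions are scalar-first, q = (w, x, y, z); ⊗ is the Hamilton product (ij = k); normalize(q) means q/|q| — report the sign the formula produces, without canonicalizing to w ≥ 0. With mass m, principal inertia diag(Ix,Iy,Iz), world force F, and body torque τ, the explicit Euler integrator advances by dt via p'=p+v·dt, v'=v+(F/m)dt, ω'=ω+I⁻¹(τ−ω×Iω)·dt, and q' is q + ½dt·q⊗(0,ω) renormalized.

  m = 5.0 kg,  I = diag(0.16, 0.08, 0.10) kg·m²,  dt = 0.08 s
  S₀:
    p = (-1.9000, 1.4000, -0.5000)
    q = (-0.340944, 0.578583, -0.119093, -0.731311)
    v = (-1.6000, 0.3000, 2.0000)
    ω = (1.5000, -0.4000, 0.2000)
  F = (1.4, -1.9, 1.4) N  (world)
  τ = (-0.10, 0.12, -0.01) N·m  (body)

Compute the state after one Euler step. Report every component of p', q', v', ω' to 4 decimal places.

p' = (-2.0280, 1.4240, -0.3400)
q' = (-0.3710, 0.5444, -0.1618, -0.7347)
v' = (-1.5776, 0.2696, 2.0224)
ω' = (1.4508, -0.2980, 0.1536)

linear accel F/m = (0.2800, -0.3800, 0.2800)
p + v·dt = (-2.0280, 1.4240, -0.3400)
new velocity v' = (-1.5776, 0.2696, 2.0224)
ω×(Iω) gyroscopic = (-0.0016, 0.0180, 0.0480)
(τ − ω×Iω)/I = (-0.6150, 1.2750, -0.5800)
ω' = ω + α·dt = (1.4508, -0.2980, 0.1536)
q⊗(0,ω) = (-0.7692495, -0.8277590, -1.0763055, -0.1209825)
q + ½dt·q⊗(0,ω), renormalized = (-0.3710, 0.5444, -0.1618, -0.7347)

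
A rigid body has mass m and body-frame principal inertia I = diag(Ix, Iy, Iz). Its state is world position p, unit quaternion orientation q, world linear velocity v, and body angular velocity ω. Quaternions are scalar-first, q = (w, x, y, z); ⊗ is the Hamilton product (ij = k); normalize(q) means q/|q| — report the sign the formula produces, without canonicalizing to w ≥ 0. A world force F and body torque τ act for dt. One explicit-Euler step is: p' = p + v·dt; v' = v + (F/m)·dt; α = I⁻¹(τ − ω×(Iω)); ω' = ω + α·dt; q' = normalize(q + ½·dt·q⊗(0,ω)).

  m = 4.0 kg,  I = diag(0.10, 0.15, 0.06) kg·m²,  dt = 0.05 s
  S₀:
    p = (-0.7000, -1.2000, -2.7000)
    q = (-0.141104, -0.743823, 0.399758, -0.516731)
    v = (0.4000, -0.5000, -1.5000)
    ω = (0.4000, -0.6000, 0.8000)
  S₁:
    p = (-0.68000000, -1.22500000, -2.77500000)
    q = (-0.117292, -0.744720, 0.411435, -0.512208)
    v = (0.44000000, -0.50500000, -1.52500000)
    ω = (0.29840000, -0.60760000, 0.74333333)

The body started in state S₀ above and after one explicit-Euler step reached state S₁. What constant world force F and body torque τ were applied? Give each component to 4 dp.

rate change Δω = (-0.10160000, -0.00760000, -0.05666667)
τ = I·(Δω/dt) + ω₀×(Iω₀) = (-0.1600, -0.0100, -0.0800)
velocity change Δv = (0.04000000, -0.00500000, -0.02500000)
m·(v₁−v₀)/dt = (3.2000, -0.4000, -2.0000)

F = (3.2000, -0.4000, -2.0000)
τ = (-0.1600, -0.0100, -0.0800)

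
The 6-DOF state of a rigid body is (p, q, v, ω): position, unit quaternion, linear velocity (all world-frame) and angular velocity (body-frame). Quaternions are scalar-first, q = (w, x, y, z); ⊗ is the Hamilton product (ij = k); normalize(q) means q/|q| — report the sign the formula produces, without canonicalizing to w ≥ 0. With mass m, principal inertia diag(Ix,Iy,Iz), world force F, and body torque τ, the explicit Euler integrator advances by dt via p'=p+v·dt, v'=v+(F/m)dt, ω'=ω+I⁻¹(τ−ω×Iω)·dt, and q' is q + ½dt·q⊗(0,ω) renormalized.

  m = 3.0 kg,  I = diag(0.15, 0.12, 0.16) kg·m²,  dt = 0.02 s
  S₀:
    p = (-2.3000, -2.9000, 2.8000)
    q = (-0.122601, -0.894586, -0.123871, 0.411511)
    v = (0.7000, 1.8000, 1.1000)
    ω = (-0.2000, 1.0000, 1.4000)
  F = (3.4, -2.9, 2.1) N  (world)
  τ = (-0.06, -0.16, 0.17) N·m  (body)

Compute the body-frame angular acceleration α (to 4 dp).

α = (-0.7733, -1.3567, 1.0250)

ω×(Iω) gyroscopic = (0.0560, 0.0028, 0.0060)
angular accel α = (-0.7733, -1.3567, 1.0250)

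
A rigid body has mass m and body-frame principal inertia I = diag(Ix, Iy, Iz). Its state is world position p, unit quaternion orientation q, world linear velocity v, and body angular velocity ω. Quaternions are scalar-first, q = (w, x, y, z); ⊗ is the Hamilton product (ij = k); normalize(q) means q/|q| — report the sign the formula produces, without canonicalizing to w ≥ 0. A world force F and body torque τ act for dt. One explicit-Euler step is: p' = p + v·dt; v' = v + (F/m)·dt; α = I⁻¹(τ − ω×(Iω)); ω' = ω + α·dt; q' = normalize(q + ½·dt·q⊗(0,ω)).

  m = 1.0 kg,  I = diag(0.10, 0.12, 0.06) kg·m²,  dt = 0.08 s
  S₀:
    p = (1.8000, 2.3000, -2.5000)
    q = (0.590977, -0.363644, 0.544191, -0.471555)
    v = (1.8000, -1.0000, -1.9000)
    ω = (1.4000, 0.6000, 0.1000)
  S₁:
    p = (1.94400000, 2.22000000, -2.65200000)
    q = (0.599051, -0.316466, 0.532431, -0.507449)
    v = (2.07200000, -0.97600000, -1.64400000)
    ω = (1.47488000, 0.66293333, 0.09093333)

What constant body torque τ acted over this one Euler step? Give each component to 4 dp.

rate change Δω = (0.07488000, 0.06293333, -0.00906667)
ω₀×(Iω₀) = (-0.0036, 0.0056, 0.0168)
applied torque τ = (0.0900, 0.1000, 0.0100)

τ = (0.0900, 0.1000, 0.0100)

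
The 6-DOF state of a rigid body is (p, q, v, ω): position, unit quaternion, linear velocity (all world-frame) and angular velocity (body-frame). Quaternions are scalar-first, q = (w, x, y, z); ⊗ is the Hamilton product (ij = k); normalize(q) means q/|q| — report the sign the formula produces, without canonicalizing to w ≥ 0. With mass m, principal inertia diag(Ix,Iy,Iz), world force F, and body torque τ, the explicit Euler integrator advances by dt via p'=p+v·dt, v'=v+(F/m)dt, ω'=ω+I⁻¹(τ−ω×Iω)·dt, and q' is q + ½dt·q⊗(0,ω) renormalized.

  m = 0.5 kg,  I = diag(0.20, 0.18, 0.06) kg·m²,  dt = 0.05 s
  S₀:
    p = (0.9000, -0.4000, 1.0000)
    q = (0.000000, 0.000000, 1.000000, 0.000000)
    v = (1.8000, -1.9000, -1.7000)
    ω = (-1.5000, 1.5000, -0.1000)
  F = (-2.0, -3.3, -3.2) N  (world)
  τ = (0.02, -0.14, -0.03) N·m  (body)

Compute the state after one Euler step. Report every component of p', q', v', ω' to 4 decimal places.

p' = (0.9900, -0.4950, 0.9150)
q' = (-0.0374, -0.0025, 0.9986, 0.0374)
v' = (1.6000, -2.2300, -2.0200)
ω' = (-1.4995, 1.4553, -0.1625)

precession coupling ω×(Iω) = (0.0180, 0.0210, 0.0450)
angular accel α = (0.0100, -0.8944, -1.2500)
ω + α·dt = (-1.4995, 1.4553, -0.1625)
Hamilton product q⊗(0,ω) = (-1.5000000, -0.1000000, 0.0000000, 1.5000000)
updated quaternion q' = (-0.0374, -0.0025, 0.9986, 0.0374)
a = (-4.0000, -6.6000, -6.4000)
new position p' = (0.9900, -0.4950, 0.9150)
v + (F/m)dt = (1.6000, -2.2300, -2.0200)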